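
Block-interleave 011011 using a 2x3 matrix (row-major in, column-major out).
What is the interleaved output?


Matrix:
  011
  011
Read columns: 001111

001111


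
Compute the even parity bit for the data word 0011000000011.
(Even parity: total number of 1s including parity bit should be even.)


Number of 1s in data: 4
Parity bit: 0

0


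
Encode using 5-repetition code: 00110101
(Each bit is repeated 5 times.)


Each bit -> 5 copies

0000000000111111111100000111110000011111


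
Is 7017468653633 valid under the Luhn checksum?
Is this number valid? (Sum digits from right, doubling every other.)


Luhn sum = 57
57 mod 10 = 7

Invalid (Luhn sum mod 10 = 7)


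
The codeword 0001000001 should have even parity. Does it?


Number of 1s: 2

Yes, parity is correct (2 ones)


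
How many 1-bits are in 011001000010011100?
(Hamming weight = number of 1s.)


Counting 1s in 011001000010011100

7


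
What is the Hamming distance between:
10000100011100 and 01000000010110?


XOR: 11000100001010
Count of 1s: 5

5


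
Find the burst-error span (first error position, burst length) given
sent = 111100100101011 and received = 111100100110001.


XOR: 000000000011010

Burst at position 10, length 4


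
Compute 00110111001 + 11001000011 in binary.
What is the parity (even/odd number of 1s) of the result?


00110111001 = 441
11001000011 = 1603
Sum = 2044 = 11111111100
1s count = 9

odd parity (9 ones in 11111111100)


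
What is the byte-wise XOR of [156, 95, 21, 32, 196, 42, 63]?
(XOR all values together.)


XOR chain: 156 ^ 95 ^ 21 ^ 32 ^ 196 ^ 42 ^ 63 = 39

39


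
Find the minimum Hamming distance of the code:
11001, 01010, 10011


Comparing all pairs, minimum distance: 2
Can detect 1 errors, correct 0 errors

2


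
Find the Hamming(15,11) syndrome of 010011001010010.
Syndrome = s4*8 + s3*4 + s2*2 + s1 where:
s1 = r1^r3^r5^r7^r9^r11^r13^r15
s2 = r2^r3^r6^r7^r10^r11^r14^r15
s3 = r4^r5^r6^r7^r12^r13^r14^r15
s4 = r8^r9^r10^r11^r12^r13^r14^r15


s1=1, s2=0, s3=1, s4=1

Syndrome = 13 (error at position 13)


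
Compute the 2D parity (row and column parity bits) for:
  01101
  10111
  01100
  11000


Row parities: 1000
Column parities: 01110

Row P: 1000, Col P: 01110, Corner: 1


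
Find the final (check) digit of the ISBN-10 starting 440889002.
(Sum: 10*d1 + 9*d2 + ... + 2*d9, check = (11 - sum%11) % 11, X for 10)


Weighted sum: 229
229 mod 11 = 9

Check digit: 2


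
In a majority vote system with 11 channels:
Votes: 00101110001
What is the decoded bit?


Ones: 5 out of 11
Threshold: 6

0 (5/11 voted 1)


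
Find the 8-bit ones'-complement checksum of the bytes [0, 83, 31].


Sum = 114 mod 256 = 114
Complement = 141

141


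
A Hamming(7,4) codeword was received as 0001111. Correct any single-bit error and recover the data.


Syndrome = 0: no error detected

Data: 0111 (no errors)


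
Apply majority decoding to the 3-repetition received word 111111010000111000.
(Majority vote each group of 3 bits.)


Groups: 111, 111, 010, 000, 111, 000
Majority votes: 110010

110010


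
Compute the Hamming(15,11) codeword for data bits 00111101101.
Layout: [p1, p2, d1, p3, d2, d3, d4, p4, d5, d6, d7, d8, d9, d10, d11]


Parity bits: p1=0, p2=0, p3=1, p4=1

000101111101101


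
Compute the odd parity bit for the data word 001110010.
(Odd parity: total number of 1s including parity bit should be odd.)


Number of 1s in data: 4
Parity bit: 1

1


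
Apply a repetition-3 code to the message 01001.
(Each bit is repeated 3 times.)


Each bit -> 3 copies

000111000000111


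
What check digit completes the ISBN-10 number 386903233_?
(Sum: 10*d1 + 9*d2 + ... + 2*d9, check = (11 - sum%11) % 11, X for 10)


Weighted sum: 251
251 mod 11 = 9

Check digit: 2


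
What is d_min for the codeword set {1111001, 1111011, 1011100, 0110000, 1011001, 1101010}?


Comparing all pairs, minimum distance: 1
Can detect 0 errors, correct 0 errors

1


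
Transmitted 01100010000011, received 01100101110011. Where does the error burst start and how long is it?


XOR: 00000111110000

Burst at position 5, length 5


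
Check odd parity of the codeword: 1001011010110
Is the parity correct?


Number of 1s: 7

Yes, parity is correct (7 ones)


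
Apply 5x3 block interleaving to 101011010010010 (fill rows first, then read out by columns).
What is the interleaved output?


Matrix:
  101
  011
  010
  010
  010
Read columns: 100000111111000

100000111111000


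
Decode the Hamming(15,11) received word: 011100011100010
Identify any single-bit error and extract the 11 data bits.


Syndrome = 0: no error detected

Data: 10001100010 (no errors)


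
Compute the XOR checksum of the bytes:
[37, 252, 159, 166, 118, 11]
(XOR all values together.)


XOR chain: 37 ^ 252 ^ 159 ^ 166 ^ 118 ^ 11 = 157

157


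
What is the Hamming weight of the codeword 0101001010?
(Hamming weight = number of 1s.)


Counting 1s in 0101001010

4


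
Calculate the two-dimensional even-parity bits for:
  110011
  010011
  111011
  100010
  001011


Row parities: 01101
Column parities: 110010

Row P: 01101, Col P: 110010, Corner: 1


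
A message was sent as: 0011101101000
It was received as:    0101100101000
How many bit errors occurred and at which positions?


XOR: 0110001000000

3 error(s) at position(s): 1, 2, 6


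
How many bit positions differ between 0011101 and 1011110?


XOR: 1000011
Count of 1s: 3

3


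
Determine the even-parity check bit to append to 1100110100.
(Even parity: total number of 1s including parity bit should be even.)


Number of 1s in data: 5
Parity bit: 1

1


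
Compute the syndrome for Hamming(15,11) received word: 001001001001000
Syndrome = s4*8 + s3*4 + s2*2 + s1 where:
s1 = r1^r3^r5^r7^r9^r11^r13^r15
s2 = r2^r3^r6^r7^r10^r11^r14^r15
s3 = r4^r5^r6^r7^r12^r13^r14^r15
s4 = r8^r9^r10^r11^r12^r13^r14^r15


s1=0, s2=0, s3=0, s4=0

Syndrome = 0 (no error)


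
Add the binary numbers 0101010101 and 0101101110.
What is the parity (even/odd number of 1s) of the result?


0101010101 = 341
0101101110 = 366
Sum = 707 = 1011000011
1s count = 5

odd parity (5 ones in 1011000011)


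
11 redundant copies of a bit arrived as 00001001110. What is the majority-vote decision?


Ones: 4 out of 11
Threshold: 6

0 (4/11 voted 1)


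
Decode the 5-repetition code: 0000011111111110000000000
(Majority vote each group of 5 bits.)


Groups: 00000, 11111, 11111, 00000, 00000
Majority votes: 01100

01100


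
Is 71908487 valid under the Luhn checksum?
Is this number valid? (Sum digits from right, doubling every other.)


Luhn sum = 40
40 mod 10 = 0

Valid (Luhn sum mod 10 = 0)


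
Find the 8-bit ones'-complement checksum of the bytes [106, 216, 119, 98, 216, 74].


Sum = 829 mod 256 = 61
Complement = 194

194


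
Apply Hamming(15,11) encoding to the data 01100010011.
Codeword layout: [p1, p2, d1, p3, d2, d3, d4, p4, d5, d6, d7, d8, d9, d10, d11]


Parity bits: p1=1, p2=0, p3=0, p4=1

100011010010011


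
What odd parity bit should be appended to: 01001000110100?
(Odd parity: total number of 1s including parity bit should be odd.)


Number of 1s in data: 5
Parity bit: 0

0


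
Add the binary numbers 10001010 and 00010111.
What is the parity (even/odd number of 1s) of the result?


10001010 = 138
00010111 = 23
Sum = 161 = 10100001
1s count = 3

odd parity (3 ones in 10100001)


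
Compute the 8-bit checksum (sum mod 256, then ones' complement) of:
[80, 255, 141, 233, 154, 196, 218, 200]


Sum = 1477 mod 256 = 197
Complement = 58

58


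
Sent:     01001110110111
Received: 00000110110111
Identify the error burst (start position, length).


XOR: 01001000000000

Burst at position 1, length 4


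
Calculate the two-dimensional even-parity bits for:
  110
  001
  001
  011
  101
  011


Row parities: 011000
Column parities: 011

Row P: 011000, Col P: 011, Corner: 0


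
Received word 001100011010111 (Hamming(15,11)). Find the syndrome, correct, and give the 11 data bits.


Syndrome = 1: error at position 1

Data: 10001010111 (corrected bit 1)


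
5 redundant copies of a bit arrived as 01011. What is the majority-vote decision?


Ones: 3 out of 5
Threshold: 3

1 (3/5 voted 1)


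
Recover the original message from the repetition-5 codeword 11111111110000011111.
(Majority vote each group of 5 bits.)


Groups: 11111, 11111, 00000, 11111
Majority votes: 1101

1101


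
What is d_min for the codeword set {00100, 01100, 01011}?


Comparing all pairs, minimum distance: 1
Can detect 0 errors, correct 0 errors

1


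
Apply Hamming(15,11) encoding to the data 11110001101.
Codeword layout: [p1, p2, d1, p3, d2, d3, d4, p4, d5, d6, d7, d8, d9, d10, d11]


Parity bits: p1=1, p2=0, p3=0, p4=1

101011110001101


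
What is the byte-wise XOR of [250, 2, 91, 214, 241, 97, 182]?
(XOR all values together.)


XOR chain: 250 ^ 2 ^ 91 ^ 214 ^ 241 ^ 97 ^ 182 = 83

83


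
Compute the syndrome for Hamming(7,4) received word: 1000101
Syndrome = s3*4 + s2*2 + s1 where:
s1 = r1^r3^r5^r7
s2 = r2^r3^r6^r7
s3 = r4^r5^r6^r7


s1=1, s2=1, s3=0

Syndrome = 3 (error at position 3)


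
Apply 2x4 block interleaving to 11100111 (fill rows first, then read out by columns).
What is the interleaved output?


Matrix:
  1110
  0111
Read columns: 10111101

10111101


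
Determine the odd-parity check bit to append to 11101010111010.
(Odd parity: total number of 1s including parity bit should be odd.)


Number of 1s in data: 9
Parity bit: 0

0


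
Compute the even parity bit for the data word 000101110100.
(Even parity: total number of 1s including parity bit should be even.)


Number of 1s in data: 5
Parity bit: 1

1


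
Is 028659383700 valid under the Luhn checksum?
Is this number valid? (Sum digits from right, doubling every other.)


Luhn sum = 52
52 mod 10 = 2

Invalid (Luhn sum mod 10 = 2)


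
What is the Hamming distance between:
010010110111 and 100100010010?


XOR: 110110100101
Count of 1s: 7

7


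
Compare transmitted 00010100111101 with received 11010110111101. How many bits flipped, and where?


XOR: 11000010000000

3 error(s) at position(s): 0, 1, 6


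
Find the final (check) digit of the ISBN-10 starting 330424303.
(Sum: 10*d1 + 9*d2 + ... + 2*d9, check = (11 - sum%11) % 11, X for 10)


Weighted sum: 135
135 mod 11 = 3

Check digit: 8


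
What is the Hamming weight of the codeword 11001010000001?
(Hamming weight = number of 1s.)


Counting 1s in 11001010000001

5


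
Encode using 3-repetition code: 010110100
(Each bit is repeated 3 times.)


Each bit -> 3 copies

000111000111111000111000000


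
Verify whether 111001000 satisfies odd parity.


Number of 1s: 4

No, parity error (4 ones)


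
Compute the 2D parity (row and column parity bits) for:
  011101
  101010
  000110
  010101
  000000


Row parities: 01010
Column parities: 100100

Row P: 01010, Col P: 100100, Corner: 0


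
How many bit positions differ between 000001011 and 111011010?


XOR: 111010001
Count of 1s: 5

5


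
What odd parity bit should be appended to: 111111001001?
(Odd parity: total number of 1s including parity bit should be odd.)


Number of 1s in data: 8
Parity bit: 1

1


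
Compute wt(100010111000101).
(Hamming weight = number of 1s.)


Counting 1s in 100010111000101

7


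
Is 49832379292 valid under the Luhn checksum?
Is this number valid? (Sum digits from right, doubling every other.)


Luhn sum = 64
64 mod 10 = 4

Invalid (Luhn sum mod 10 = 4)


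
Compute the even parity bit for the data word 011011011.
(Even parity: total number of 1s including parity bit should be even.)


Number of 1s in data: 6
Parity bit: 0

0


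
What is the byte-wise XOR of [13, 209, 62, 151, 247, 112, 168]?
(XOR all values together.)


XOR chain: 13 ^ 209 ^ 62 ^ 151 ^ 247 ^ 112 ^ 168 = 90

90


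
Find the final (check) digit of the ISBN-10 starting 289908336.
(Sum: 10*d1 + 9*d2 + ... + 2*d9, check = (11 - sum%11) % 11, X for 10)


Weighted sum: 300
300 mod 11 = 3

Check digit: 8


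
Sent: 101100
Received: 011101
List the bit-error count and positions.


XOR: 110001

3 error(s) at position(s): 0, 1, 5


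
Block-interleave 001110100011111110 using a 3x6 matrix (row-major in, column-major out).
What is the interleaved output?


Matrix:
  001110
  100011
  111110
Read columns: 011001101101111010

011001101101111010


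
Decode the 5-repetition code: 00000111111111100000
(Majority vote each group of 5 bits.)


Groups: 00000, 11111, 11111, 00000
Majority votes: 0110

0110


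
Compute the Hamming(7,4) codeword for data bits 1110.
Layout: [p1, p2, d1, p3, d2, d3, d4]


Parity bits: p1=0, p2=0, p3=0

0010110


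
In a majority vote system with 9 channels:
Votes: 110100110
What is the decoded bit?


Ones: 5 out of 9
Threshold: 5

1 (5/9 voted 1)


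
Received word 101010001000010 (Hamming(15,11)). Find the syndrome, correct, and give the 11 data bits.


Syndrome = 0: no error detected

Data: 11001000010 (no errors)


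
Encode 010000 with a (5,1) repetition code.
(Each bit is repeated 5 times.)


Each bit -> 5 copies

000001111100000000000000000000


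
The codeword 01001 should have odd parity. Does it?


Number of 1s: 2

No, parity error (2 ones)


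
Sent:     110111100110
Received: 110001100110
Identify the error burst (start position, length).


XOR: 000110000000

Burst at position 3, length 2


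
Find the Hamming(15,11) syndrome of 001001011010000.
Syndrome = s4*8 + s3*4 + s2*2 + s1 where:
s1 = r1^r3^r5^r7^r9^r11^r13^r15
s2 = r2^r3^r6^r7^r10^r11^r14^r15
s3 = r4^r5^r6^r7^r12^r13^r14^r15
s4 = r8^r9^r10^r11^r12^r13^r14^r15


s1=1, s2=1, s3=1, s4=1

Syndrome = 15 (error at position 15)


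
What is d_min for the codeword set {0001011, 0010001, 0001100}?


Comparing all pairs, minimum distance: 3
Can detect 2 errors, correct 1 errors

3


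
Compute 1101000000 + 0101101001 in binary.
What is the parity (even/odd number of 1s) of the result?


1101000000 = 832
0101101001 = 361
Sum = 1193 = 10010101001
1s count = 5

odd parity (5 ones in 10010101001)


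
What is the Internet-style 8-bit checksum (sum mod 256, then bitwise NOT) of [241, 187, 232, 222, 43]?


Sum = 925 mod 256 = 157
Complement = 98

98


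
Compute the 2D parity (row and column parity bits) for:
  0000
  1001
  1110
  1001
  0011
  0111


Row parities: 001001
Column parities: 1010

Row P: 001001, Col P: 1010, Corner: 0


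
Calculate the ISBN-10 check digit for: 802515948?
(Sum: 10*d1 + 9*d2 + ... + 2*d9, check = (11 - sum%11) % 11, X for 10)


Weighted sum: 226
226 mod 11 = 6

Check digit: 5


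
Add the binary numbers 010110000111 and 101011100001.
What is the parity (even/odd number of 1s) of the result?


010110000111 = 1415
101011100001 = 2785
Sum = 4200 = 1000001101000
1s count = 4

even parity (4 ones in 1000001101000)


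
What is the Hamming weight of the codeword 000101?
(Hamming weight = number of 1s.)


Counting 1s in 000101

2


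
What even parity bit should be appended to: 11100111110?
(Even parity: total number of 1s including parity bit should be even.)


Number of 1s in data: 8
Parity bit: 0

0


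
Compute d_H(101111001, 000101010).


XOR: 101010011
Count of 1s: 5

5


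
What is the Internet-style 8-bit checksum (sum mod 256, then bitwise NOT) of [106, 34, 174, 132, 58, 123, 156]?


Sum = 783 mod 256 = 15
Complement = 240

240


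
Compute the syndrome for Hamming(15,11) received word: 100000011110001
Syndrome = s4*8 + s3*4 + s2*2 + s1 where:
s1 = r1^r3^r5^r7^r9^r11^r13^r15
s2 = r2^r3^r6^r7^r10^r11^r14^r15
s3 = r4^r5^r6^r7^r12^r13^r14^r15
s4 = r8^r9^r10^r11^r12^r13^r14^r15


s1=0, s2=1, s3=1, s4=1

Syndrome = 14 (error at position 14)


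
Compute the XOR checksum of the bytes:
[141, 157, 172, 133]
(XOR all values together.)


XOR chain: 141 ^ 157 ^ 172 ^ 133 = 57

57


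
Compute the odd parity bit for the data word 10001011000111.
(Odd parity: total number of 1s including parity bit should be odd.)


Number of 1s in data: 7
Parity bit: 0

0


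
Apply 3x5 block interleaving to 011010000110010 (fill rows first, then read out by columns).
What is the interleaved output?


Matrix:
  01101
  00001
  10010
Read columns: 001100100001110

001100100001110


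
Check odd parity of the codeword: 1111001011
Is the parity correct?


Number of 1s: 7

Yes, parity is correct (7 ones)


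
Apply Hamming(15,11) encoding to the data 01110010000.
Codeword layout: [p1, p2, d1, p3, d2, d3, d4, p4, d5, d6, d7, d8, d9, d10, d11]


Parity bits: p1=1, p2=1, p3=1, p4=1

110111110010000


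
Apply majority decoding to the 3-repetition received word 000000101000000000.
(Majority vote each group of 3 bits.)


Groups: 000, 000, 101, 000, 000, 000
Majority votes: 001000

001000


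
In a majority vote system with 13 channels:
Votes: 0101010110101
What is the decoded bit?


Ones: 7 out of 13
Threshold: 7

1 (7/13 voted 1)


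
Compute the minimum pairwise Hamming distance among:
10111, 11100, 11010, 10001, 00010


Comparing all pairs, minimum distance: 2
Can detect 1 errors, correct 0 errors

2


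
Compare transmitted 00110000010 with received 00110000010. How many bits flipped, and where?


XOR: 00000000000

0 errors (received matches sent)


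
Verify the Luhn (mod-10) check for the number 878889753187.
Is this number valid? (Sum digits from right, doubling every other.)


Luhn sum = 76
76 mod 10 = 6

Invalid (Luhn sum mod 10 = 6)


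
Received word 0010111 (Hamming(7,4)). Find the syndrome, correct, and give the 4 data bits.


Syndrome = 7: error at position 7

Data: 1110 (corrected bit 7)


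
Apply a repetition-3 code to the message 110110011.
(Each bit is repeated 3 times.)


Each bit -> 3 copies

111111000111111000000111111


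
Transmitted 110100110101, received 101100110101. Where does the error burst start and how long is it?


XOR: 011000000000

Burst at position 1, length 2


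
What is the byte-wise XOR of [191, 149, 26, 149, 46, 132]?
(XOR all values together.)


XOR chain: 191 ^ 149 ^ 26 ^ 149 ^ 46 ^ 132 = 15

15


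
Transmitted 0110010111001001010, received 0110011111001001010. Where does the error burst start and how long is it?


XOR: 0000001000000000000

Burst at position 6, length 1


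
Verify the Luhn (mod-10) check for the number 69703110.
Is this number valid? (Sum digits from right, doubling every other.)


Luhn sum = 26
26 mod 10 = 6

Invalid (Luhn sum mod 10 = 6)


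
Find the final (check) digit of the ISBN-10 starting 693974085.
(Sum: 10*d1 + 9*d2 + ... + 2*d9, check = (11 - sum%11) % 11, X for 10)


Weighted sum: 324
324 mod 11 = 5

Check digit: 6


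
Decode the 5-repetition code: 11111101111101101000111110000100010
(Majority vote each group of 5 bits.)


Groups: 11111, 10111, 11011, 01000, 11111, 00001, 00010
Majority votes: 1110100

1110100


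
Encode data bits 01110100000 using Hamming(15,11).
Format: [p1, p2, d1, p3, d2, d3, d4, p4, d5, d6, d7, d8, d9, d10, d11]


Parity bits: p1=0, p2=1, p3=1, p4=1

010111110100000


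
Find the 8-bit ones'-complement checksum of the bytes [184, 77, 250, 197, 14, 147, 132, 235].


Sum = 1236 mod 256 = 212
Complement = 43

43


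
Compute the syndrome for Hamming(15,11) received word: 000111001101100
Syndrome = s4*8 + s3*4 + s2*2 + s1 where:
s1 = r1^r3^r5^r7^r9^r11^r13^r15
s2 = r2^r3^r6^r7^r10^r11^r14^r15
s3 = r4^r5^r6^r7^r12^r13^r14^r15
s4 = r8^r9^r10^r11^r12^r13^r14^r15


s1=1, s2=0, s3=1, s4=0

Syndrome = 5 (error at position 5)


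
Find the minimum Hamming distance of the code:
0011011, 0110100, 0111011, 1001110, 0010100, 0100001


Comparing all pairs, minimum distance: 1
Can detect 0 errors, correct 0 errors

1


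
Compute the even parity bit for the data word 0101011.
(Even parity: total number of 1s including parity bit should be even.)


Number of 1s in data: 4
Parity bit: 0

0


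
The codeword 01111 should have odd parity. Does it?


Number of 1s: 4

No, parity error (4 ones)


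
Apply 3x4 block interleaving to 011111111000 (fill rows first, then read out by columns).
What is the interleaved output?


Matrix:
  0111
  1111
  1000
Read columns: 011110110110

011110110110


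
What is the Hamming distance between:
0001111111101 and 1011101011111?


XOR: 1010010100010
Count of 1s: 5

5


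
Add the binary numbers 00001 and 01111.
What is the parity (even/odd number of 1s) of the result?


00001 = 1
01111 = 15
Sum = 16 = 10000
1s count = 1

odd parity (1 ones in 10000)


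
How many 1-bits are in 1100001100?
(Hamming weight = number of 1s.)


Counting 1s in 1100001100

4


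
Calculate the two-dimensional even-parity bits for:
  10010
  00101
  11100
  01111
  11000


Row parities: 00100
Column parities: 11100

Row P: 00100, Col P: 11100, Corner: 1


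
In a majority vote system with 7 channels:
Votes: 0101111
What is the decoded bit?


Ones: 5 out of 7
Threshold: 4

1 (5/7 voted 1)


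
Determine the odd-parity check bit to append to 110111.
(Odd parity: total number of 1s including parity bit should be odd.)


Number of 1s in data: 5
Parity bit: 0

0


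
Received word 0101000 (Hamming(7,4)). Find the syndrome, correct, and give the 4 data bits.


Syndrome = 6: error at position 6

Data: 0010 (corrected bit 6)


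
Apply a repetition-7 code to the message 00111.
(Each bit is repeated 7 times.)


Each bit -> 7 copies

00000000000000111111111111111111111


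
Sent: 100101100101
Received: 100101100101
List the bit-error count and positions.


XOR: 000000000000

0 errors (received matches sent)


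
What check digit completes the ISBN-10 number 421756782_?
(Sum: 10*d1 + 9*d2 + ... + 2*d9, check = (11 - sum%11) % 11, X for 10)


Weighted sum: 231
231 mod 11 = 0

Check digit: 0


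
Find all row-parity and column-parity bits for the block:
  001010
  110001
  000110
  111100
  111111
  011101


Row parities: 010000
Column parities: 100011

Row P: 010000, Col P: 100011, Corner: 1


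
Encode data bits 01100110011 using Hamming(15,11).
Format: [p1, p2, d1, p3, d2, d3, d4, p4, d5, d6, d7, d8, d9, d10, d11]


Parity bits: p1=1, p2=1, p3=0, p4=0

110011000110011


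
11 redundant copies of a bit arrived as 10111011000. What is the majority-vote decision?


Ones: 6 out of 11
Threshold: 6

1 (6/11 voted 1)


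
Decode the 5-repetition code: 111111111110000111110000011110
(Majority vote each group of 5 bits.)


Groups: 11111, 11111, 10000, 11111, 00000, 11110
Majority votes: 110101

110101


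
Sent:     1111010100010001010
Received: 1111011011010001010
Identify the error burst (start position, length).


XOR: 0000001111000000000

Burst at position 6, length 4


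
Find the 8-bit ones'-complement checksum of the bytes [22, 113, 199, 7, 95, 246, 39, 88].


Sum = 809 mod 256 = 41
Complement = 214

214


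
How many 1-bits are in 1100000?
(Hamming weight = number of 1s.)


Counting 1s in 1100000

2


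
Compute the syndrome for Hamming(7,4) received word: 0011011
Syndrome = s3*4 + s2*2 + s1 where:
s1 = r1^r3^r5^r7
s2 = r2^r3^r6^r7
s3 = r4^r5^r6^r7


s1=0, s2=1, s3=1

Syndrome = 6 (error at position 6)


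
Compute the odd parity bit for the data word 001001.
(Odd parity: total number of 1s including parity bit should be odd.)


Number of 1s in data: 2
Parity bit: 1

1


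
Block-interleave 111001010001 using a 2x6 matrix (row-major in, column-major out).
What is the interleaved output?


Matrix:
  111001
  010001
Read columns: 101110000011

101110000011


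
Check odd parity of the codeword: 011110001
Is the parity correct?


Number of 1s: 5

Yes, parity is correct (5 ones)


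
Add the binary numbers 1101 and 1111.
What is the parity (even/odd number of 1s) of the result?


1101 = 13
1111 = 15
Sum = 28 = 11100
1s count = 3

odd parity (3 ones in 11100)


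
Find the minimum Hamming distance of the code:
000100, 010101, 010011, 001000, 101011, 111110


Comparing all pairs, minimum distance: 2
Can detect 1 errors, correct 0 errors

2


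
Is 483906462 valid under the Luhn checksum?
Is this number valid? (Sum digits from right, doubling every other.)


Luhn sum = 35
35 mod 10 = 5

Invalid (Luhn sum mod 10 = 5)


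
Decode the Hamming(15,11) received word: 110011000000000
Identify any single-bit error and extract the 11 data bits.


Syndrome = 0: no error detected

Data: 01100000000 (no errors)


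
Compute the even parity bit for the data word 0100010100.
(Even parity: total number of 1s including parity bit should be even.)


Number of 1s in data: 3
Parity bit: 1

1


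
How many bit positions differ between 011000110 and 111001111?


XOR: 100001001
Count of 1s: 3

3


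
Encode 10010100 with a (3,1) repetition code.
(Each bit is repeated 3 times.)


Each bit -> 3 copies

111000000111000111000000


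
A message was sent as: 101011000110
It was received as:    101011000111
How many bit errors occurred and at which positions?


XOR: 000000000001

1 error(s) at position(s): 11


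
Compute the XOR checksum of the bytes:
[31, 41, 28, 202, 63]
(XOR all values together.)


XOR chain: 31 ^ 41 ^ 28 ^ 202 ^ 63 = 223

223


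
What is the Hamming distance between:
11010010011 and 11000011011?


XOR: 00010001000
Count of 1s: 2

2


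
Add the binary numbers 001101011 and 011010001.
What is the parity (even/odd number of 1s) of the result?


001101011 = 107
011010001 = 209
Sum = 316 = 100111100
1s count = 5

odd parity (5 ones in 100111100)


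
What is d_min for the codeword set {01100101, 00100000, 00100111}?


Comparing all pairs, minimum distance: 2
Can detect 1 errors, correct 0 errors

2


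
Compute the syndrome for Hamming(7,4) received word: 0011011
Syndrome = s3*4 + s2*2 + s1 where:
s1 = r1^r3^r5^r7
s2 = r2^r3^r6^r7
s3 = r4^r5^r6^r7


s1=0, s2=1, s3=1

Syndrome = 6 (error at position 6)


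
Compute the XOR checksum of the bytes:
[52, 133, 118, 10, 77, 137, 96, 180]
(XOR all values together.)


XOR chain: 52 ^ 133 ^ 118 ^ 10 ^ 77 ^ 137 ^ 96 ^ 180 = 221

221


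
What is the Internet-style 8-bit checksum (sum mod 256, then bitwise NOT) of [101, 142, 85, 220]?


Sum = 548 mod 256 = 36
Complement = 219

219


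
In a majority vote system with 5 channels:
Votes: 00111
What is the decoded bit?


Ones: 3 out of 5
Threshold: 3

1 (3/5 voted 1)


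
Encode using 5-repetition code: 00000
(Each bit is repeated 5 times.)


Each bit -> 5 copies

0000000000000000000000000


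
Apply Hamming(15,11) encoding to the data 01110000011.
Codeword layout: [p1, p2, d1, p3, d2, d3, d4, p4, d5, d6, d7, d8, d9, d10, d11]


Parity bits: p1=1, p2=0, p3=1, p4=0

100111100000011


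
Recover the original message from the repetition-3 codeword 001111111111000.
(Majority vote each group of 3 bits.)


Groups: 001, 111, 111, 111, 000
Majority votes: 01110

01110


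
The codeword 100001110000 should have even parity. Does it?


Number of 1s: 4

Yes, parity is correct (4 ones)


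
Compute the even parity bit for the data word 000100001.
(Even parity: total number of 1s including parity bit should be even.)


Number of 1s in data: 2
Parity bit: 0

0


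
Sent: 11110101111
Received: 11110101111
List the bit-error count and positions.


XOR: 00000000000

0 errors (received matches sent)


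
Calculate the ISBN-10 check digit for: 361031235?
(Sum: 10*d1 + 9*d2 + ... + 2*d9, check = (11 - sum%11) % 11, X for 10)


Weighted sum: 142
142 mod 11 = 10

Check digit: 1


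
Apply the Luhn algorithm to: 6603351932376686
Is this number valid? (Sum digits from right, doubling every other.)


Luhn sum = 77
77 mod 10 = 7

Invalid (Luhn sum mod 10 = 7)


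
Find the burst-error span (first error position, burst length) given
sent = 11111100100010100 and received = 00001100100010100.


XOR: 11110000000000000

Burst at position 0, length 4


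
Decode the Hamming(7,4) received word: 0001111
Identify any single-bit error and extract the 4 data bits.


Syndrome = 0: no error detected

Data: 0111 (no errors)


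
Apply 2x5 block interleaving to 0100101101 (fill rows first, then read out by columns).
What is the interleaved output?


Matrix:
  01001
  01101
Read columns: 0011010011

0011010011


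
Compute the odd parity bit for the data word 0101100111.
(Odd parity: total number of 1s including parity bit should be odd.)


Number of 1s in data: 6
Parity bit: 1

1


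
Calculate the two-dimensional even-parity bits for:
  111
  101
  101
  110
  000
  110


Row parities: 100000
Column parities: 111

Row P: 100000, Col P: 111, Corner: 1


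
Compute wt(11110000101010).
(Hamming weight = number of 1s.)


Counting 1s in 11110000101010

7


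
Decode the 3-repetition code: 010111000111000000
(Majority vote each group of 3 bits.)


Groups: 010, 111, 000, 111, 000, 000
Majority votes: 010100

010100


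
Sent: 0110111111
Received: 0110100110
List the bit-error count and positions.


XOR: 0000011001

3 error(s) at position(s): 5, 6, 9


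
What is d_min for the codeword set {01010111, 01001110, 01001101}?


Comparing all pairs, minimum distance: 2
Can detect 1 errors, correct 0 errors

2


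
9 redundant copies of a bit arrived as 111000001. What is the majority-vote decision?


Ones: 4 out of 9
Threshold: 5

0 (4/9 voted 1)


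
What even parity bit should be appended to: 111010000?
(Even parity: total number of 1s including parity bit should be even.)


Number of 1s in data: 4
Parity bit: 0

0


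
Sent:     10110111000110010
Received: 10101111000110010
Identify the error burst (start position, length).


XOR: 00011000000000000

Burst at position 3, length 2


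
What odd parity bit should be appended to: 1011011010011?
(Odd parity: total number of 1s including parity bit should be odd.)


Number of 1s in data: 8
Parity bit: 1

1


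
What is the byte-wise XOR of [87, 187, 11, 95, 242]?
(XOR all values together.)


XOR chain: 87 ^ 187 ^ 11 ^ 95 ^ 242 = 74

74


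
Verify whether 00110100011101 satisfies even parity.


Number of 1s: 7

No, parity error (7 ones)


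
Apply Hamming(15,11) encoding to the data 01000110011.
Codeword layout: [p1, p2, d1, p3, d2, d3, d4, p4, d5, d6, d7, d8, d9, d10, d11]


Parity bits: p1=1, p2=0, p3=1, p4=0

100110000110011


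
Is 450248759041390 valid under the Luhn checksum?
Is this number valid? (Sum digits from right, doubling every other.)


Luhn sum = 55
55 mod 10 = 5

Invalid (Luhn sum mod 10 = 5)


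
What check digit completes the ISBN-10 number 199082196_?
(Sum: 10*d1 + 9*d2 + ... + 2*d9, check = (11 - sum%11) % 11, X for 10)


Weighted sum: 264
264 mod 11 = 0

Check digit: 0


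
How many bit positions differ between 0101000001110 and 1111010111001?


XOR: 1010010110111
Count of 1s: 8

8


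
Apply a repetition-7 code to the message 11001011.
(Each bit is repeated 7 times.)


Each bit -> 7 copies

11111111111111000000000000001111111000000011111111111111


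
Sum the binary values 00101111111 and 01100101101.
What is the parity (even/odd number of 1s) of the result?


00101111111 = 383
01100101101 = 813
Sum = 1196 = 10010101100
1s count = 5

odd parity (5 ones in 10010101100)


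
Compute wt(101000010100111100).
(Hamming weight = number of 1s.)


Counting 1s in 101000010100111100

8


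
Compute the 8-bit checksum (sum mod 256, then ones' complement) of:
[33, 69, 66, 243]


Sum = 411 mod 256 = 155
Complement = 100

100


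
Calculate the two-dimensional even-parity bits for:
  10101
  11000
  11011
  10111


Row parities: 1000
Column parities: 00001

Row P: 1000, Col P: 00001, Corner: 1


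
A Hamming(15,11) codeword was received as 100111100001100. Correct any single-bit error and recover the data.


Syndrome = 0: no error detected

Data: 01110001100 (no errors)


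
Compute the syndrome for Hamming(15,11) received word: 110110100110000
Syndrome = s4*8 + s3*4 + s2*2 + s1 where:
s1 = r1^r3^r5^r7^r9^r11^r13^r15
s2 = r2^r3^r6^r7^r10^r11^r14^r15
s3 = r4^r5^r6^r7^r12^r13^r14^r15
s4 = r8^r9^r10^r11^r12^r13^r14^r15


s1=0, s2=0, s3=1, s4=0

Syndrome = 4 (error at position 4)


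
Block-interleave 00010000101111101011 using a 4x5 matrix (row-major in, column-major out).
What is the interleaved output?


Matrix:
  00010
  00010
  11111
  01011
Read columns: 00100011001011110011

00100011001011110011


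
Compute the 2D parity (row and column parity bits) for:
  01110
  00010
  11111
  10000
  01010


Row parities: 11110
Column parities: 01001

Row P: 11110, Col P: 01001, Corner: 0


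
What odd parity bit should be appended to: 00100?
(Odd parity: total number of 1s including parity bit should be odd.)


Number of 1s in data: 1
Parity bit: 0

0


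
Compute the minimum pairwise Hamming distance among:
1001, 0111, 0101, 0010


Comparing all pairs, minimum distance: 1
Can detect 0 errors, correct 0 errors

1


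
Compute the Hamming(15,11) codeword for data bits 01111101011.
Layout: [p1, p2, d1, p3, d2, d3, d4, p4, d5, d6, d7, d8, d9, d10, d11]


Parity bits: p1=0, p2=1, p3=0, p4=1

010011111101011


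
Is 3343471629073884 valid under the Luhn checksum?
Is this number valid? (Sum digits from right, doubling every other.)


Luhn sum = 88
88 mod 10 = 8

Invalid (Luhn sum mod 10 = 8)


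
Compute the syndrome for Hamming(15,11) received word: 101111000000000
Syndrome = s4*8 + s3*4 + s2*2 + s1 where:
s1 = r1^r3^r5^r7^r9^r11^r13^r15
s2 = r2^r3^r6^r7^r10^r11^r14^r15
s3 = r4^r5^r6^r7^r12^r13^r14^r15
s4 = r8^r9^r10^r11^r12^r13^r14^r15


s1=1, s2=0, s3=1, s4=0

Syndrome = 5 (error at position 5)


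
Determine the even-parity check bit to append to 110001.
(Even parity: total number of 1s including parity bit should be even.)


Number of 1s in data: 3
Parity bit: 1

1


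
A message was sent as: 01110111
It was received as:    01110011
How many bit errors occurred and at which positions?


XOR: 00000100

1 error(s) at position(s): 5


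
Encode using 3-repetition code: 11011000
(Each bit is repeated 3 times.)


Each bit -> 3 copies

111111000111111000000000


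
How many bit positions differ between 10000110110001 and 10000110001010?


XOR: 00000000111011
Count of 1s: 5

5


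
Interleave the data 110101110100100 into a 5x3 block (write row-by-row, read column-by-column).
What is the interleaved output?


Matrix:
  110
  101
  110
  100
  100
Read columns: 111111010001000

111111010001000


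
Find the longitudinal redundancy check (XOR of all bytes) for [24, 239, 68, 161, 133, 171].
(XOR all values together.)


XOR chain: 24 ^ 239 ^ 68 ^ 161 ^ 133 ^ 171 = 60

60


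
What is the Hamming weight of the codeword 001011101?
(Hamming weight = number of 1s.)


Counting 1s in 001011101

5


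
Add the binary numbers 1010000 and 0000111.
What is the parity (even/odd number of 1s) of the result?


1010000 = 80
0000111 = 7
Sum = 87 = 1010111
1s count = 5

odd parity (5 ones in 1010111)


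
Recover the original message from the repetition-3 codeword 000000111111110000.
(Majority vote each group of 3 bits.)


Groups: 000, 000, 111, 111, 110, 000
Majority votes: 001110

001110


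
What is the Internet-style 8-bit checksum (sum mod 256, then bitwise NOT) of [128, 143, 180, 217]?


Sum = 668 mod 256 = 156
Complement = 99

99


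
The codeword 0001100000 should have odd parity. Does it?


Number of 1s: 2

No, parity error (2 ones)


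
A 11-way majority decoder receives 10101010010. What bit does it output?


Ones: 5 out of 11
Threshold: 6

0 (5/11 voted 1)


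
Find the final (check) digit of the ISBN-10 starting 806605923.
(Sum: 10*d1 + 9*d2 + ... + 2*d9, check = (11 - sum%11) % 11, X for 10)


Weighted sum: 243
243 mod 11 = 1

Check digit: X


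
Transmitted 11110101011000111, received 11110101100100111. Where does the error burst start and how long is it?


XOR: 00000000111100000

Burst at position 8, length 4


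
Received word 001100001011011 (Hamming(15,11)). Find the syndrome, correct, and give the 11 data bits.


Syndrome = 8: error at position 8

Data: 10001011011 (corrected bit 8)


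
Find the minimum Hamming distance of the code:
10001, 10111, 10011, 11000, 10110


Comparing all pairs, minimum distance: 1
Can detect 0 errors, correct 0 errors

1


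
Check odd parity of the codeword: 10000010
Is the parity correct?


Number of 1s: 2

No, parity error (2 ones)


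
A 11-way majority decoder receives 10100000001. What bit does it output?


Ones: 3 out of 11
Threshold: 6

0 (3/11 voted 1)


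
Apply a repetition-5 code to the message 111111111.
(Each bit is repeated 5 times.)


Each bit -> 5 copies

111111111111111111111111111111111111111111111


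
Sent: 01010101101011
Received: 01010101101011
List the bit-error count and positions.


XOR: 00000000000000

0 errors (received matches sent)


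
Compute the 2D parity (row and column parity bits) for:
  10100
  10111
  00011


Row parities: 000
Column parities: 00000

Row P: 000, Col P: 00000, Corner: 0


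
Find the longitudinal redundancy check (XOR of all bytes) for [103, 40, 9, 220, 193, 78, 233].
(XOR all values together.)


XOR chain: 103 ^ 40 ^ 9 ^ 220 ^ 193 ^ 78 ^ 233 = 252

252


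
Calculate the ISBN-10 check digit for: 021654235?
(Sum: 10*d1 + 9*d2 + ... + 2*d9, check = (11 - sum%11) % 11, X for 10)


Weighted sum: 145
145 mod 11 = 2

Check digit: 9


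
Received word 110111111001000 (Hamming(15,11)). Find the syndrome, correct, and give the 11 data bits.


Syndrome = 14: error at position 14

Data: 01111001010 (corrected bit 14)


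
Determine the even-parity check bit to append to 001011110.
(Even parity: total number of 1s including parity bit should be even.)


Number of 1s in data: 5
Parity bit: 1

1


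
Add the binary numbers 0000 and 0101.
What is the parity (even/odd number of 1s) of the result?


0000 = 0
0101 = 5
Sum = 5 = 101
1s count = 2

even parity (2 ones in 101)


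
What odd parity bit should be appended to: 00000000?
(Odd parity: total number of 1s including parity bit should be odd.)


Number of 1s in data: 0
Parity bit: 1

1


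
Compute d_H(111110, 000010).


XOR: 111100
Count of 1s: 4

4


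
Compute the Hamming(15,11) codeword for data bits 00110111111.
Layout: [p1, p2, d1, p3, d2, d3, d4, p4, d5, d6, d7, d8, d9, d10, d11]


Parity bits: p1=0, p2=0, p3=0, p4=0

000001100111111


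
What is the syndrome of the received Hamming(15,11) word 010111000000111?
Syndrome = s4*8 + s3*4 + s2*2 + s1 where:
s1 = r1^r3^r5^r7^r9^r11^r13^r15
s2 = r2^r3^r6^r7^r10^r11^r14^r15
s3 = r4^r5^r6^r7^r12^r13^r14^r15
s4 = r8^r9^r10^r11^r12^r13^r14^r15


s1=1, s2=0, s3=0, s4=1

Syndrome = 9 (error at position 9)


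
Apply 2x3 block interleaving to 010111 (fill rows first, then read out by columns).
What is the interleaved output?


Matrix:
  010
  111
Read columns: 011101

011101


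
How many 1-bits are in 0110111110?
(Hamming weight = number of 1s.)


Counting 1s in 0110111110

7


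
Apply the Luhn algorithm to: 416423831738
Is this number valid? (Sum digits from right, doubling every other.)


Luhn sum = 56
56 mod 10 = 6

Invalid (Luhn sum mod 10 = 6)
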